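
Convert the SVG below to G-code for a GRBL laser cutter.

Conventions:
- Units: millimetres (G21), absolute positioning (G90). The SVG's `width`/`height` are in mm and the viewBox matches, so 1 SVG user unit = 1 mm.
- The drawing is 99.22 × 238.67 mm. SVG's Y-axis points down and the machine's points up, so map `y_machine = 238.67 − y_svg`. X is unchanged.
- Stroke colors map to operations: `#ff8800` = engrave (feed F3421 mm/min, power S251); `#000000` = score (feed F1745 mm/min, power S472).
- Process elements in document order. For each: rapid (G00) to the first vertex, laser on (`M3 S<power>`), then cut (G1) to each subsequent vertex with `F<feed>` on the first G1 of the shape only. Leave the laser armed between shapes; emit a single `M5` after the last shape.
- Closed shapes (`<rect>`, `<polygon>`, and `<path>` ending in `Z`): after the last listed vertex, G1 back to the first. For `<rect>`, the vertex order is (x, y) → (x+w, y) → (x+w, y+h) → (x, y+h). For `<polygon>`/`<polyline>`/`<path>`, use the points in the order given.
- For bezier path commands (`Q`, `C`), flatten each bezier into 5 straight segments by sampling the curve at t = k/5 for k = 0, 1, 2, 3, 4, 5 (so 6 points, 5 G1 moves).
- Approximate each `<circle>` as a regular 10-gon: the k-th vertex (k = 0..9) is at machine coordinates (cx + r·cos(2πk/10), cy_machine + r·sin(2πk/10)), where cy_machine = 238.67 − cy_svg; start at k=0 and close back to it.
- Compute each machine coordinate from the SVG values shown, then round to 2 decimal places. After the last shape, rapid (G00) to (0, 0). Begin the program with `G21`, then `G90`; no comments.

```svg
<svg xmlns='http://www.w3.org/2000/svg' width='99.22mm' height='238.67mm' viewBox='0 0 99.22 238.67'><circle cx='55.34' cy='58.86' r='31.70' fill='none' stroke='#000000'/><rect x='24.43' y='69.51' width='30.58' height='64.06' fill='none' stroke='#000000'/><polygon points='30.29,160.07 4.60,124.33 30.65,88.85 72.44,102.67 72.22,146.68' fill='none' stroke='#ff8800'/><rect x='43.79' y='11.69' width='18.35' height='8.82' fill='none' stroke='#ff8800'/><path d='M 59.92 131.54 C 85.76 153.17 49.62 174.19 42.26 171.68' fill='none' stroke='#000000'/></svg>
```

G21
G90
G00 X87.04 Y179.81
M3 S472
G1 X80.99 Y198.44 F1745
G1 X65.14 Y209.96
G1 X45.54 Y209.96
G1 X29.69 Y198.44
G1 X23.64 Y179.81
G1 X29.69 Y161.18
G1 X45.54 Y149.66
G1 X65.14 Y149.66
G1 X80.99 Y161.18
G1 X87.04 Y179.81
G00 X24.43 Y169.16
M3 S472
G1 X55.01 Y169.16 F1745
G1 X55.01 Y105.10
G1 X24.43 Y105.10
G1 X24.43 Y169.16
G00 X30.29 Y78.60
M3 S251
G1 X4.60 Y114.34 F3421
G1 X30.65 Y149.82
G1 X72.44 Y136.00
G1 X72.22 Y91.99
G1 X30.29 Y78.60
G00 X43.79 Y226.98
M3 S251
G1 X62.14 Y226.98 F3421
G1 X62.14 Y218.16
G1 X43.79 Y218.16
G1 X43.79 Y226.98
G00 X59.92 Y107.13
M3 S472
G1 X68.71 Y94.41 F1745
G1 X66.99 Y82.93
G1 X59.10 Y73.81
G1 X49.40 Y68.12
G1 X42.26 Y66.99
M5
G00 X0.00 Y0.00

1 u = 1 mm; y_m = 238.67 − y.

[1] `<circle>` circle, #000000→score S472 F1745: (87.04,179.81) → (80.99,198.44) → (65.14,209.96) → (45.54,209.96) → (29.69,198.44) → (23.64,179.81) → (29.69,161.18) → (45.54,149.66) → (65.14,149.66) → (80.99,161.18) → (87.04,179.81) (closed)

[2] `<rect>` rectangle, #000000→score S472 F1745: (24.43,169.16) → (55.01,169.16) → (55.01,105.10) → (24.43,105.10) → (24.43,169.16) (closed)

[3] `<polygon>` regular polygon, #ff8800→engrave S251 F3421: (30.29,78.60) → (4.60,114.34) → (30.65,149.82) → (72.44,136.00) → (72.22,91.99) → (30.29,78.60) (closed)

[4] `<rect>` rectangle, #ff8800→engrave S251 F3421: (43.79,226.98) → (62.14,226.98) → (62.14,218.16) → (43.79,218.16) → (43.79,226.98) (closed)

[5] `<path>` cubic bezier, #000000→score S472 F1745: (59.92,107.13) → (68.71,94.41) → (66.99,82.93) → (59.10,73.81) → (49.40,68.12) → (42.26,66.99)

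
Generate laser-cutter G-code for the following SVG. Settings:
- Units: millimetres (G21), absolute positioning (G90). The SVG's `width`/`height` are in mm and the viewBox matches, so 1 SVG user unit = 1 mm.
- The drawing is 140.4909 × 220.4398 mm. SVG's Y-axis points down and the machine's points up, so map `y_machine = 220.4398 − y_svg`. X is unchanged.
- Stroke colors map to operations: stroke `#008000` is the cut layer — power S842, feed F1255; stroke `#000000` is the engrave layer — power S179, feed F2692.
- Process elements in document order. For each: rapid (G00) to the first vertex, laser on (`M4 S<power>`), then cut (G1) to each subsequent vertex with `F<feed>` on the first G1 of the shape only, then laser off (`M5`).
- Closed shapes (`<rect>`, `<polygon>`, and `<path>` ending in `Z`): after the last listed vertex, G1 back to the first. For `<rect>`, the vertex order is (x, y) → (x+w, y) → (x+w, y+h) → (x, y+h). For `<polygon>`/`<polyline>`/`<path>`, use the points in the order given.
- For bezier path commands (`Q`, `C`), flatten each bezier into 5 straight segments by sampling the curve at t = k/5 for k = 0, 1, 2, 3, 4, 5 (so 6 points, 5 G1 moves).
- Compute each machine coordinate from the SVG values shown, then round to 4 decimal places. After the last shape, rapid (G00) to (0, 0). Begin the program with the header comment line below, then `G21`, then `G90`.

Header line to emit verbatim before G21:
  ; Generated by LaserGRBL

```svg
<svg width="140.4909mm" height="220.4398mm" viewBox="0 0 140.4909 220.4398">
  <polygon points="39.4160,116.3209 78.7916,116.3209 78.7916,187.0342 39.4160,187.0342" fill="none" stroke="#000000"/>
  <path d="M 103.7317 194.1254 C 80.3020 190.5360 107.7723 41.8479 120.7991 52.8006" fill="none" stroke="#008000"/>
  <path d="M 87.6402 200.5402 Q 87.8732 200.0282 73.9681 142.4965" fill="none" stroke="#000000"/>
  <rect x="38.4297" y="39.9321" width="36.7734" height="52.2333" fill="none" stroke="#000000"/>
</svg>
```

1 u = 1 mm; y_m = 220.4398 − y.

[1] `<polygon>` rectangle, #000000→engrave S179 F2692: (39.4160,104.1189) → (78.7916,104.1189) → (78.7916,33.4056) → (39.4160,33.4056) → (39.4160,104.1189) (closed)

[2] `<path>` cubic bezier, #008000→cut S842 F1255: (103.7317,26.3144) → (95.2591,43.4420) → (95.8661,80.7657) → (102.4160,123.6582) → (111.7725,157.4918) → (120.7991,167.6392)

[3] `<path>` quadratic bezier, #000000→engrave S179 F2692: (87.6402,19.8996) → (87.1679,22.3852) → (85.5645,29.4324) → (82.8301,41.0411) → (78.9646,57.2114) → (73.9681,77.9433)

[4] `<rect>` rectangle, #000000→engrave S179 F2692: (38.4297,180.5077) → (75.2031,180.5077) → (75.2031,128.2744) → (38.4297,128.2744) → (38.4297,180.5077) (closed)

; Generated by LaserGRBL
G21
G90
G00 X39.4160 Y104.1189
M4 S179
G1 X78.7916 Y104.1189 F2692
G1 X78.7916 Y33.4056
G1 X39.4160 Y33.4056
G1 X39.4160 Y104.1189
M5
G00 X103.7317 Y26.3144
M4 S842
G1 X95.2591 Y43.4420 F1255
G1 X95.8661 Y80.7657
G1 X102.4160 Y123.6582
G1 X111.7725 Y157.4918
G1 X120.7991 Y167.6392
M5
G00 X87.6402 Y19.8996
M4 S179
G1 X87.1679 Y22.3852 F2692
G1 X85.5645 Y29.4324
G1 X82.8301 Y41.0411
G1 X78.9646 Y57.2114
G1 X73.9681 Y77.9433
M5
G00 X38.4297 Y180.5077
M4 S179
G1 X75.2031 Y180.5077 F2692
G1 X75.2031 Y128.2744
G1 X38.4297 Y128.2744
G1 X38.4297 Y180.5077
M5
G00 X0.0000 Y0.0000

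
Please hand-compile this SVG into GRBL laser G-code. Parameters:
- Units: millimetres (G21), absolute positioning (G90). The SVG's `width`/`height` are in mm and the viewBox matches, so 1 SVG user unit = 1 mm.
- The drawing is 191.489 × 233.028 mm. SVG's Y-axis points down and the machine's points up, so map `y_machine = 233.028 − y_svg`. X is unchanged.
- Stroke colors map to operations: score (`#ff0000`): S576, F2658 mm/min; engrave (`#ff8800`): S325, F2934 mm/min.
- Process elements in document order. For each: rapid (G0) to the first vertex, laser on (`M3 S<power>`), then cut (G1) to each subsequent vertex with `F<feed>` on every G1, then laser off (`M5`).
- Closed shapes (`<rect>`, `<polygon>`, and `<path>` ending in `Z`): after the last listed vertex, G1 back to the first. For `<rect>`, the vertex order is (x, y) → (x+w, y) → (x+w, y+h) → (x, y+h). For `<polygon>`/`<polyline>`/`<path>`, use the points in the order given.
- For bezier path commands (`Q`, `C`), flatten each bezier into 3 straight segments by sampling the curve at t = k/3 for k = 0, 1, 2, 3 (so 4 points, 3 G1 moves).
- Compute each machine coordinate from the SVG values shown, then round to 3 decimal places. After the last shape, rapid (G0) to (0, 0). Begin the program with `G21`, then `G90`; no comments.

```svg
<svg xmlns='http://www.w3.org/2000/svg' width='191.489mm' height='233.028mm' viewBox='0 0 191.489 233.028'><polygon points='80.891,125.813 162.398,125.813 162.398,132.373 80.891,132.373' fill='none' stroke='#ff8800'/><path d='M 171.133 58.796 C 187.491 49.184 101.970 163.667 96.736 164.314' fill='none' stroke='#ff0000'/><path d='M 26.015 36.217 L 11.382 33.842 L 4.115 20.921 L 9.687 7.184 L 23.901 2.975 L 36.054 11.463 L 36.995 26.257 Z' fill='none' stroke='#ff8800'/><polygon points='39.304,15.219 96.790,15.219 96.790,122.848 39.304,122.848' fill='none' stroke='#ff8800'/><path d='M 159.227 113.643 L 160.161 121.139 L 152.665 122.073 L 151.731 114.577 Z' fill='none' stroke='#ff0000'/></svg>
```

viewBox `0 0 191.489 233.028` with mm width/height → 1 unit = 1 mm. Flip: y_m = 233.028 − y_svg.

**Shape 1** — `<polygon>` rectangle, stroke `#ff8800` → engrave (S325, F2934). Machine vertices: (80.891,107.215) → (162.398,107.215) → (162.398,100.655) → (80.891,100.655) → (80.891,107.215). Closed: final G1 returns to the first vertex.

**Shape 2** — `<path>` cubic bezier, stroke `#ff0000` → score (S576, F2658). Control points (SVG): P0=(171.133,58.796), P1=(187.491,49.184), P2=(101.970,163.667), P3=(96.736,164.314); sampled at t=k/3. Machine vertices: (171.133,174.232) → (160.278,151.291) → (121.985,98.494) → (96.736,68.714). Open path.

**Shape 3** — `<path>` regular polygon, stroke `#ff8800` → engrave (S325, F2934). Machine vertices: (26.015,196.811) → (11.382,199.186) → (4.115,212.107) → (9.687,225.844) → (23.901,230.053) → (36.054,221.565) → (36.995,206.771) → (26.015,196.811). Closed: final G1 returns to the first vertex.

**Shape 4** — `<polygon>` rectangle, stroke `#ff8800` → engrave (S325, F2934). Machine vertices: (39.304,217.809) → (96.790,217.809) → (96.790,110.180) → (39.304,110.180) → (39.304,217.809). Closed: final G1 returns to the first vertex.

**Shape 5** — `<path>` regular polygon, stroke `#ff0000` → score (S576, F2658). Machine vertices: (159.227,119.385) → (160.161,111.889) → (152.665,110.955) → (151.731,118.451) → (159.227,119.385). Closed: final G1 returns to the first vertex.

G21
G90
G0 X80.891 Y107.215
M3 S325
G1 X162.398 Y107.215 F2934
G1 X162.398 Y100.655 F2934
G1 X80.891 Y100.655 F2934
G1 X80.891 Y107.215 F2934
M5
G0 X171.133 Y174.232
M3 S576
G1 X160.278 Y151.291 F2658
G1 X121.985 Y98.494 F2658
G1 X96.736 Y68.714 F2658
M5
G0 X26.015 Y196.811
M3 S325
G1 X11.382 Y199.186 F2934
G1 X4.115 Y212.107 F2934
G1 X9.687 Y225.844 F2934
G1 X23.901 Y230.053 F2934
G1 X36.054 Y221.565 F2934
G1 X36.995 Y206.771 F2934
G1 X26.015 Y196.811 F2934
M5
G0 X39.304 Y217.809
M3 S325
G1 X96.790 Y217.809 F2934
G1 X96.790 Y110.180 F2934
G1 X39.304 Y110.180 F2934
G1 X39.304 Y217.809 F2934
M5
G0 X159.227 Y119.385
M3 S576
G1 X160.161 Y111.889 F2658
G1 X152.665 Y110.955 F2658
G1 X151.731 Y118.451 F2658
G1 X159.227 Y119.385 F2658
M5
G0 X0.000 Y0.000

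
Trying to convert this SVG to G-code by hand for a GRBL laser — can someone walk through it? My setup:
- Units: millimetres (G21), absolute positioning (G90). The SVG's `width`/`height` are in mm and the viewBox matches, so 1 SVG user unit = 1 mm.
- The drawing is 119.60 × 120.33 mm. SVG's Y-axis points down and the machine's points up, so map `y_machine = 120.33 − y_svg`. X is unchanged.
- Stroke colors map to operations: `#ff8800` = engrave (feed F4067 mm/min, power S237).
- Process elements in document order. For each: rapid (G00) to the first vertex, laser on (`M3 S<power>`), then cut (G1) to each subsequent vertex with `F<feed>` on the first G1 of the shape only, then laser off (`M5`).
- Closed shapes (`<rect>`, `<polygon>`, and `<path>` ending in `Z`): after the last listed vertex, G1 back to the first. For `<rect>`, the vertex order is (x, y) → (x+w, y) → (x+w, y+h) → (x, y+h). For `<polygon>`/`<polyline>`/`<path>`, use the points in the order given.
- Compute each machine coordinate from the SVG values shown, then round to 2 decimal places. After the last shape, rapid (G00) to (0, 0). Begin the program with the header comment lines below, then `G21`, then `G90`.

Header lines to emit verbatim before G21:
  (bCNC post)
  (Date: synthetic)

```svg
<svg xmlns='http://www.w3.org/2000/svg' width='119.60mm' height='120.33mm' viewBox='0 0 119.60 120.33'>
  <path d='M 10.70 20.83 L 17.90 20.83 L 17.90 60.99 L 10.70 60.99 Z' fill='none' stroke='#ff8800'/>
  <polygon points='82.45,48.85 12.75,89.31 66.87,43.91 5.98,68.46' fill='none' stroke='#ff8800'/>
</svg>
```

Since the viewBox matches the mm dimensions, user units are millimetres directly. The only transform is the Y-flip y_m = 120.33 − y_svg.

Shape 1 is a rectangle drawn with `<path>`. Its stroke #ff8800 means engrave at S237, F4067. After flipping Y the toolpath is (10.70,99.50) → (17.90,99.50) → (17.90,59.34) → (10.70,59.34) → (10.70,99.50), returning to the start.

Shape 2 is a closed polygon drawn with `<polygon>`. Its stroke #ff8800 means engrave at S237, F4067. After flipping Y the toolpath is (82.45,71.48) → (12.75,31.02) → (66.87,76.42) → (5.98,51.87) → (82.45,71.48), returning to the start.

(bCNC post)
(Date: synthetic)
G21
G90
G00 X10.70 Y99.50
M3 S237
G1 X17.90 Y99.50 F4067
G1 X17.90 Y59.34
G1 X10.70 Y59.34
G1 X10.70 Y99.50
M5
G00 X82.45 Y71.48
M3 S237
G1 X12.75 Y31.02 F4067
G1 X66.87 Y76.42
G1 X5.98 Y51.87
G1 X82.45 Y71.48
M5
G00 X0.00 Y0.00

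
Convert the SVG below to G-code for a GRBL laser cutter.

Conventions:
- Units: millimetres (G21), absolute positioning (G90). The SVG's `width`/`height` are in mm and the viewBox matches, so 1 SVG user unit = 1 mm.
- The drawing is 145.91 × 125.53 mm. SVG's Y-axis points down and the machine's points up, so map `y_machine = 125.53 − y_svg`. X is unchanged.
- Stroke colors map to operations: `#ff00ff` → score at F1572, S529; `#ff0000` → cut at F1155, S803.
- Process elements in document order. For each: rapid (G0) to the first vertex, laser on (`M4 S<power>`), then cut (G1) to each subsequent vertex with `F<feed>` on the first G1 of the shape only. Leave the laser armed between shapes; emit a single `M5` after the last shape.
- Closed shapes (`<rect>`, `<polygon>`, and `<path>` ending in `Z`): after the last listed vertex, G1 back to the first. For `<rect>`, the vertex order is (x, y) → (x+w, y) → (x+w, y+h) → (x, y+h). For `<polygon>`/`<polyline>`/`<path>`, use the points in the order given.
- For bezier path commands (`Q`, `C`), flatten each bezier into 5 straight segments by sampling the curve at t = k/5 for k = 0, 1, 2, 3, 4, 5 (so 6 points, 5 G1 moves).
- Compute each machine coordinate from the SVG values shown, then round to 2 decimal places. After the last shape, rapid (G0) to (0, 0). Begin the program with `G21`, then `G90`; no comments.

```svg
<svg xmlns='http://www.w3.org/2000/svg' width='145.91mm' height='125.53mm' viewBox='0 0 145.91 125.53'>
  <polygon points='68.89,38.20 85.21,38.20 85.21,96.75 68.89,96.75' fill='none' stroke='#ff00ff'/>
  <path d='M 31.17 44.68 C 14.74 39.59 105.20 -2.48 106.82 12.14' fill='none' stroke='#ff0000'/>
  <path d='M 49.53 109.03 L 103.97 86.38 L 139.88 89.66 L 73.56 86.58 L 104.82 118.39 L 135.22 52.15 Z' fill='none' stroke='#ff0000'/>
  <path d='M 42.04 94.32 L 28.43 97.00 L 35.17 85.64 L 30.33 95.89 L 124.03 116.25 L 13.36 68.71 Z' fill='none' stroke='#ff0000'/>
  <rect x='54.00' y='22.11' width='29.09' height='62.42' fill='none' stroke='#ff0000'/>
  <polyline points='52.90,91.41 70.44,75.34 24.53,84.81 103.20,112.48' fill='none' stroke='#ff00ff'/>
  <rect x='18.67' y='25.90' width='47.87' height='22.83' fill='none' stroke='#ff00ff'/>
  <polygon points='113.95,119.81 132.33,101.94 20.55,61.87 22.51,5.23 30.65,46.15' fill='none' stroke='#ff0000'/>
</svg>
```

1 u = 1 mm; y_m = 125.53 − y.

[1] `<polygon>` rectangle, #ff00ff→score S529 F1572: (68.89,87.33) → (85.21,87.33) → (85.21,28.78) → (68.89,28.78) → (68.89,87.33) (closed)

[2] `<path>` cubic bezier, #ff0000→cut S803 F1155: (31.17,80.85) → (32.57,87.59) → (50.23,98.71) → (74.76,109.72) → (96.75,116.11) → (106.82,113.39)

[3] `<path>` closed polygon, #ff0000→cut S803 F1155: (49.53,16.50) → (103.97,39.15) → (139.88,35.87) → (73.56,38.95) → (104.82,7.14) → (135.22,73.38) → (49.53,16.50) (closed)

[4] `<path>` closed polygon, #ff0000→cut S803 F1155: (42.04,31.21) → (28.43,28.53) → (35.17,39.89) → (30.33,29.64) → (124.03,9.28) → (13.36,56.82) → (42.04,31.21) (closed)

[5] `<rect>` rectangle, #ff0000→cut S803 F1155: (54.00,103.42) → (83.09,103.42) → (83.09,41.00) → (54.00,41.00) → (54.00,103.42) (closed)

[6] `<polyline>` open polyline, #ff00ff→score S529 F1572: (52.90,34.12) → (70.44,50.19) → (24.53,40.72) → (103.20,13.05)

[7] `<rect>` rectangle, #ff00ff→score S529 F1572: (18.67,99.63) → (66.54,99.63) → (66.54,76.80) → (18.67,76.80) → (18.67,99.63) (closed)

[8] `<polygon>` closed polygon, #ff0000→cut S803 F1155: (113.95,5.72) → (132.33,23.59) → (20.55,63.66) → (22.51,120.30) → (30.65,79.38) → (113.95,5.72) (closed)

G21
G90
G0 X68.89 Y87.33
M4 S529
G1 X85.21 Y87.33 F1572
G1 X85.21 Y28.78
G1 X68.89 Y28.78
G1 X68.89 Y87.33
G0 X31.17 Y80.85
M4 S803
G1 X32.57 Y87.59 F1155
G1 X50.23 Y98.71
G1 X74.76 Y109.72
G1 X96.75 Y116.11
G1 X106.82 Y113.39
G0 X49.53 Y16.50
M4 S803
G1 X103.97 Y39.15 F1155
G1 X139.88 Y35.87
G1 X73.56 Y38.95
G1 X104.82 Y7.14
G1 X135.22 Y73.38
G1 X49.53 Y16.50
G0 X42.04 Y31.21
M4 S803
G1 X28.43 Y28.53 F1155
G1 X35.17 Y39.89
G1 X30.33 Y29.64
G1 X124.03 Y9.28
G1 X13.36 Y56.82
G1 X42.04 Y31.21
G0 X54.00 Y103.42
M4 S803
G1 X83.09 Y103.42 F1155
G1 X83.09 Y41.00
G1 X54.00 Y41.00
G1 X54.00 Y103.42
G0 X52.90 Y34.12
M4 S529
G1 X70.44 Y50.19 F1572
G1 X24.53 Y40.72
G1 X103.20 Y13.05
G0 X18.67 Y99.63
M4 S529
G1 X66.54 Y99.63 F1572
G1 X66.54 Y76.80
G1 X18.67 Y76.80
G1 X18.67 Y99.63
G0 X113.95 Y5.72
M4 S803
G1 X132.33 Y23.59 F1155
G1 X20.55 Y63.66
G1 X22.51 Y120.30
G1 X30.65 Y79.38
G1 X113.95 Y5.72
M5
G0 X0.00 Y0.00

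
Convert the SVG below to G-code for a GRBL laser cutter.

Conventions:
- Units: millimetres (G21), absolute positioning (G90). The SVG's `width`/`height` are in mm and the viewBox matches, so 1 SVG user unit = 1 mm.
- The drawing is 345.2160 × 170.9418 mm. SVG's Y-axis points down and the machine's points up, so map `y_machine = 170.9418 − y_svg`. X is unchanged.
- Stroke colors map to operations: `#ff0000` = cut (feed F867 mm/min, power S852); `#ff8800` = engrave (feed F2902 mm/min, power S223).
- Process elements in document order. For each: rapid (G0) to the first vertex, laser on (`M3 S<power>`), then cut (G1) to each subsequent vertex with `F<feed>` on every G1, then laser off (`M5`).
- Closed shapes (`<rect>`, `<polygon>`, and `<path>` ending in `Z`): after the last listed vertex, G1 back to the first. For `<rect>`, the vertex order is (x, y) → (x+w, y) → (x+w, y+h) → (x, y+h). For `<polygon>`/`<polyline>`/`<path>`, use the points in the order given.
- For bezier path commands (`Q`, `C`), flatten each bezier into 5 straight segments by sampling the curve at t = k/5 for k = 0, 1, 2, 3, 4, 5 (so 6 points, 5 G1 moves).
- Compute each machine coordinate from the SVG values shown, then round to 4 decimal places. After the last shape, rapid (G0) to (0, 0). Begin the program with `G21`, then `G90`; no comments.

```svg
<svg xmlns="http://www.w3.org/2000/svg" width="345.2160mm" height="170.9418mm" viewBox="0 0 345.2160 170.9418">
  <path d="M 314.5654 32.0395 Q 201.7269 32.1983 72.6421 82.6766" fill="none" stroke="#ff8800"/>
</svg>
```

Since the viewBox matches the mm dimensions, user units are millimetres directly. The only transform is the Y-flip y_m = 170.9418 − y_svg.

Shape 1 is a quadratic bezier drawn with `<path>`. Its stroke #ff8800 means engrave at S223, F2902. After flipping Y the toolpath is (314.5654,138.9023) → (268.7801,136.8260) → (221.6952,130.7241) → (173.3105,120.5967) → (123.6262,106.4437) → (72.6421,88.2652).

G21
G90
G0 X314.5654 Y138.9023
M3 S223
G1 X268.7801 Y136.8260 F2902
G1 X221.6952 Y130.7241 F2902
G1 X173.3105 Y120.5967 F2902
G1 X123.6262 Y106.4437 F2902
G1 X72.6421 Y88.2652 F2902
M5
G0 X0.0000 Y0.0000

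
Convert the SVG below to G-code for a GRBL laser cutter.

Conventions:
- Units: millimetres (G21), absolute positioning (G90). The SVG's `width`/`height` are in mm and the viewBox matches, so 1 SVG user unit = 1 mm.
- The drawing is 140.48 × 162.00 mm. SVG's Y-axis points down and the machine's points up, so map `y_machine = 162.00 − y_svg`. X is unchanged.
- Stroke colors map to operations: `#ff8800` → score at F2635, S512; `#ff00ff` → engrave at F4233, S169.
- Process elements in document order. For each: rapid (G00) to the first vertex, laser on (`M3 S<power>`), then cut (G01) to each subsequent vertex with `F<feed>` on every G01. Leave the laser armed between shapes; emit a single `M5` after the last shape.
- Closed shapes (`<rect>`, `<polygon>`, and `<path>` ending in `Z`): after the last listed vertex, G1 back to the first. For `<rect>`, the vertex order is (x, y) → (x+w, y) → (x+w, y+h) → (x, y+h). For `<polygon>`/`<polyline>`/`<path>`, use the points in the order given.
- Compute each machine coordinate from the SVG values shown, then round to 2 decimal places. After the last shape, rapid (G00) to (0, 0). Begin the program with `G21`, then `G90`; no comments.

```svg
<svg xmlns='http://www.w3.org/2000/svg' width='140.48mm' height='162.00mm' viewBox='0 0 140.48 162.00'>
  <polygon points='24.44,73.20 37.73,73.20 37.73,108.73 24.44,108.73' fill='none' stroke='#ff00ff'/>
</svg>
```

G21
G90
G00 X24.44 Y88.80
M3 S169
G01 X37.73 Y88.80 F4233
G01 X37.73 Y53.27 F4233
G01 X24.44 Y53.27 F4233
G01 X24.44 Y88.80 F4233
M5
G00 X0.00 Y0.00

1 u = 1 mm; y_m = 162.00 − y.

[1] `<polygon>` rectangle, #ff00ff→engrave S169 F4233: (24.44,88.80) → (37.73,88.80) → (37.73,53.27) → (24.44,53.27) → (24.44,88.80) (closed)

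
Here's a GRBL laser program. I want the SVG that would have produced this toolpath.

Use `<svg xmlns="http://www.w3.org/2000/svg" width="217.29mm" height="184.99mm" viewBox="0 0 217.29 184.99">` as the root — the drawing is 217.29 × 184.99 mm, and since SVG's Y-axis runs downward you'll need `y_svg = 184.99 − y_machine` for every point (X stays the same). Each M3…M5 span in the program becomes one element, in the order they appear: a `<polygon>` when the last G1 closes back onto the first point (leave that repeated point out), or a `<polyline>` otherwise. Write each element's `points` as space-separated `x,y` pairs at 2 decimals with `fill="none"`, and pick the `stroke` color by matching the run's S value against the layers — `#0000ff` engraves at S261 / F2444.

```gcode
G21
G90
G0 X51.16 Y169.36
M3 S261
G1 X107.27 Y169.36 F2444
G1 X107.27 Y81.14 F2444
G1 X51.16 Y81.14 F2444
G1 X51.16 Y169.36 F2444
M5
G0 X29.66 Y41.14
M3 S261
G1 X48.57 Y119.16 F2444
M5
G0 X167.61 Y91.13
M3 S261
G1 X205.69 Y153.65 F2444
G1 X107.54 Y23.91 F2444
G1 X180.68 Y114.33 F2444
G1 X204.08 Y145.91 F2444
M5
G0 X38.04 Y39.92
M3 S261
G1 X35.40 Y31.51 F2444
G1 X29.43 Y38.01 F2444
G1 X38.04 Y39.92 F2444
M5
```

y_svg = 184.99 − y_m. Every run uses S261, so all elements get stroke `#0000ff` (engrave).

[1] closed run; points: 51.16,15.63 107.27,15.63 107.27,103.85 51.16,103.85

[2] open run; points: 29.66,143.85 48.57,65.83

[3] open run; points: 167.61,93.86 205.69,31.34 107.54,161.08 180.68,70.66 204.08,39.08

[4] closed run; points: 38.04,145.07 35.40,153.48 29.43,146.98

<svg xmlns="http://www.w3.org/2000/svg" width="217.29mm" height="184.99mm" viewBox="0 0 217.29 184.99">
  <polygon points="51.16,15.63 107.27,15.63 107.27,103.85 51.16,103.85" fill="none" stroke="#0000ff"/>
  <polyline points="29.66,143.85 48.57,65.83" fill="none" stroke="#0000ff"/>
  <polyline points="167.61,93.86 205.69,31.34 107.54,161.08 180.68,70.66 204.08,39.08" fill="none" stroke="#0000ff"/>
  <polygon points="38.04,145.07 35.40,153.48 29.43,146.98" fill="none" stroke="#0000ff"/>
</svg>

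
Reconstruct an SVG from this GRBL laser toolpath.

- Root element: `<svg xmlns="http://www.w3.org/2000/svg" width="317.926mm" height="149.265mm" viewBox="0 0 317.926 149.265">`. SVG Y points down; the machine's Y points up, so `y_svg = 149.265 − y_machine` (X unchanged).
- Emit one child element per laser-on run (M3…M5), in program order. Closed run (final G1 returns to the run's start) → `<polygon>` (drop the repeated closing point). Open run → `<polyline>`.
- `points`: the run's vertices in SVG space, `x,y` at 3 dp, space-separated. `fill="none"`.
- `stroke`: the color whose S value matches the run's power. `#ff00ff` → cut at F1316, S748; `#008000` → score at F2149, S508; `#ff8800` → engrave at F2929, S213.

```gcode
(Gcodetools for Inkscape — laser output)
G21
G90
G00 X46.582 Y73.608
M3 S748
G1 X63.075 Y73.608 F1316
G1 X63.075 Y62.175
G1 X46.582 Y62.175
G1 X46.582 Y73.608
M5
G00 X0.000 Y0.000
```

<svg xmlns="http://www.w3.org/2000/svg" width="317.926mm" height="149.265mm" viewBox="0 0 317.926 149.265">
  <polygon points="46.582,75.657 63.075,75.657 63.075,87.090 46.582,87.090" fill="none" stroke="#ff00ff"/>
</svg>

Machine Y-up, SVG Y-down with viewBox height 149.265, so y_svg = 149.265 − y_machine; X carries over. Every run uses S748, so all elements get stroke `#ff00ff` (cut).

Run 1: The run returns to its start, so emit a `<polygon>` with points (Y-flipped): 46.582,75.657 63.075,75.657 63.075,87.090 46.582,87.090.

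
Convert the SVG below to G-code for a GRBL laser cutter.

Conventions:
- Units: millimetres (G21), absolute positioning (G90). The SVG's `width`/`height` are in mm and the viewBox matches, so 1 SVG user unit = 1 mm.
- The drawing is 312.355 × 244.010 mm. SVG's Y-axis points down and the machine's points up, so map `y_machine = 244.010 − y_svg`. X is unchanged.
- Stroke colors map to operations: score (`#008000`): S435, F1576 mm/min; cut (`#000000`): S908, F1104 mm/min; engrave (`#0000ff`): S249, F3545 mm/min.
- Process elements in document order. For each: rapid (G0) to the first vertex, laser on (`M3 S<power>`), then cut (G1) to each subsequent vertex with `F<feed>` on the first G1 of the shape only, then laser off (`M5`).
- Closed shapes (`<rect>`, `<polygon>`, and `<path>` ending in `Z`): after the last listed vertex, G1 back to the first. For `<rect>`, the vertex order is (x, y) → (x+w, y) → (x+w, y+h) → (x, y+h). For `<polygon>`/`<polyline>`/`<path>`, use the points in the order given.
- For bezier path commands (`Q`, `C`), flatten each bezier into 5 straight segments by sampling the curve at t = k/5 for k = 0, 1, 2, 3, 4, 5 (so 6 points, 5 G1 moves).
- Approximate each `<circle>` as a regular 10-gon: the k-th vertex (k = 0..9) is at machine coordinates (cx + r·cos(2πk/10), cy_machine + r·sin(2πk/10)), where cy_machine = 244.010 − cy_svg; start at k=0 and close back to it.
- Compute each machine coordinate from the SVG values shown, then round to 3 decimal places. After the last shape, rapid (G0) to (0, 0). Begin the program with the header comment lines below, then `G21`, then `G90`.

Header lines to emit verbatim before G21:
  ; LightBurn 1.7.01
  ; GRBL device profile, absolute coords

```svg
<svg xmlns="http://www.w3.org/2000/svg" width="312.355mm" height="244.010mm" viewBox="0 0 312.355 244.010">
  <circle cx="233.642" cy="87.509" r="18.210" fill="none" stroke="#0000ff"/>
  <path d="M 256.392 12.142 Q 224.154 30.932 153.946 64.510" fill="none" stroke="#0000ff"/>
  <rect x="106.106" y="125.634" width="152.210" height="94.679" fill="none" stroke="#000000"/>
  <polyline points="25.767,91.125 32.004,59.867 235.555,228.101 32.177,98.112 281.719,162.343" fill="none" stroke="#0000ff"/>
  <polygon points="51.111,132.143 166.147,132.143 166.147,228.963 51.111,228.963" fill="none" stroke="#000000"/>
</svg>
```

viewBox `0 0 312.355 244.010` with mm width/height → 1 unit = 1 mm. Flip: y_m = 244.010 − y_svg.

**Shape 1** — `<circle>` circle, stroke `#0000ff` → engrave (S249, F3545). Machine vertices: (251.852,156.501) → (248.374,167.205) → (239.269,173.820) → (228.015,173.820) → (218.910,167.205) → (215.432,156.501) → (218.910,145.797) → (228.015,139.182) → (239.269,139.182) → (248.374,145.797) → (251.852,156.501). Closed: final G1 returns to the first vertex.

**Shape 2** — `<path>` quadratic bezier, stroke `#0000ff` → engrave (S249, F3545). Control points (SVG): P0=(256.392,12.142), P1=(224.154,30.932), P2=(153.946,64.510); sampled at t=k/5. Machine vertices: (256.392,231.868) → (241.978,223.760) → (224.526,214.470) → (204.037,203.996) → (180.510,192.340) → (153.946,179.500). Open path.

**Shape 3** — `<rect>` rectangle, stroke `#000000` → cut (S908, F1104). Machine vertices: (106.106,118.376) → (258.316,118.376) → (258.316,23.697) → (106.106,23.697) → (106.106,118.376). Closed: final G1 returns to the first vertex.

**Shape 4** — `<polyline>` open polyline, stroke `#0000ff` → engrave (S249, F3545). Machine vertices: (25.767,152.885) → (32.004,184.143) → (235.555,15.909) → (32.177,145.898) → (281.719,81.667). Open path.

**Shape 5** — `<polygon>` rectangle, stroke `#000000` → cut (S908, F1104). Machine vertices: (51.111,111.867) → (166.147,111.867) → (166.147,15.047) → (51.111,15.047) → (51.111,111.867). Closed: final G1 returns to the first vertex.

; LightBurn 1.7.01
; GRBL device profile, absolute coords
G21
G90
G0 X251.852 Y156.501
M3 S249
G1 X248.374 Y167.205 F3545
G1 X239.269 Y173.820
G1 X228.015 Y173.820
G1 X218.910 Y167.205
G1 X215.432 Y156.501
G1 X218.910 Y145.797
G1 X228.015 Y139.182
G1 X239.269 Y139.182
G1 X248.374 Y145.797
G1 X251.852 Y156.501
M5
G0 X256.392 Y231.868
M3 S249
G1 X241.978 Y223.760 F3545
G1 X224.526 Y214.470
G1 X204.037 Y203.996
G1 X180.510 Y192.340
G1 X153.946 Y179.500
M5
G0 X106.106 Y118.376
M3 S908
G1 X258.316 Y118.376 F1104
G1 X258.316 Y23.697
G1 X106.106 Y23.697
G1 X106.106 Y118.376
M5
G0 X25.767 Y152.885
M3 S249
G1 X32.004 Y184.143 F3545
G1 X235.555 Y15.909
G1 X32.177 Y145.898
G1 X281.719 Y81.667
M5
G0 X51.111 Y111.867
M3 S908
G1 X166.147 Y111.867 F1104
G1 X166.147 Y15.047
G1 X51.111 Y15.047
G1 X51.111 Y111.867
M5
G0 X0.000 Y0.000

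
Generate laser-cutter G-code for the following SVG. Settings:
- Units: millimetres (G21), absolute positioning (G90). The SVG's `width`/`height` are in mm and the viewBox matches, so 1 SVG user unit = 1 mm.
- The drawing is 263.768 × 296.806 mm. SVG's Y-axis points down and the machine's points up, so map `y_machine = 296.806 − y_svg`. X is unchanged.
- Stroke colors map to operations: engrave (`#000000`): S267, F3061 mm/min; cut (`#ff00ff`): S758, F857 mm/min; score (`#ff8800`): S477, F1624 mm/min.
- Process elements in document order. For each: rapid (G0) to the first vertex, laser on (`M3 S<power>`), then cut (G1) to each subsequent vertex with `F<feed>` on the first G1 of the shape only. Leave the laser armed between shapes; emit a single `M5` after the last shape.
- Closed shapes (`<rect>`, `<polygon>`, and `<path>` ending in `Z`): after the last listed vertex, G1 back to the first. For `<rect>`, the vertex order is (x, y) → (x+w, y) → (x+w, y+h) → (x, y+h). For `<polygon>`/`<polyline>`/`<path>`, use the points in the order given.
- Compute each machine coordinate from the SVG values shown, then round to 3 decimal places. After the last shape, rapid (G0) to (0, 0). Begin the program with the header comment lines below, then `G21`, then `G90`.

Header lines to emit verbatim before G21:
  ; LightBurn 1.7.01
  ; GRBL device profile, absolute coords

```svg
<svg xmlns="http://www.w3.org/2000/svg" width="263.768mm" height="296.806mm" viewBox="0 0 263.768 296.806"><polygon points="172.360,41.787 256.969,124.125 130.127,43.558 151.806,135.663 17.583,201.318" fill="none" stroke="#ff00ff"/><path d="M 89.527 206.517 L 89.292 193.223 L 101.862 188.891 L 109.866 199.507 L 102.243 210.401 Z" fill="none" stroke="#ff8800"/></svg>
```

Since the viewBox matches the mm dimensions, user units are millimetres directly. The only transform is the Y-flip y_m = 296.806 − y_svg.

Shape 1 is a closed polygon drawn with `<polygon>`. Its stroke #ff00ff means cut at S758, F857. After flipping Y the toolpath is (172.360,255.019) → (256.969,172.681) → (130.127,253.248) → (151.806,161.143) → (17.583,95.488) → (172.360,255.019), returning to the start.

Shape 2 is a regular polygon drawn with `<path>`. Its stroke #ff8800 means score at S477, F1624. After flipping Y the toolpath is (89.527,90.289) → (89.292,103.583) → (101.862,107.915) → (109.866,97.299) → (102.243,86.405) → (89.527,90.289), returning to the start.

; LightBurn 1.7.01
; GRBL device profile, absolute coords
G21
G90
G0 X172.360 Y255.019
M3 S758
G1 X256.969 Y172.681 F857
G1 X130.127 Y253.248
G1 X151.806 Y161.143
G1 X17.583 Y95.488
G1 X172.360 Y255.019
G0 X89.527 Y90.289
M3 S477
G1 X89.292 Y103.583 F1624
G1 X101.862 Y107.915
G1 X109.866 Y97.299
G1 X102.243 Y86.405
G1 X89.527 Y90.289
M5
G0 X0.000 Y0.000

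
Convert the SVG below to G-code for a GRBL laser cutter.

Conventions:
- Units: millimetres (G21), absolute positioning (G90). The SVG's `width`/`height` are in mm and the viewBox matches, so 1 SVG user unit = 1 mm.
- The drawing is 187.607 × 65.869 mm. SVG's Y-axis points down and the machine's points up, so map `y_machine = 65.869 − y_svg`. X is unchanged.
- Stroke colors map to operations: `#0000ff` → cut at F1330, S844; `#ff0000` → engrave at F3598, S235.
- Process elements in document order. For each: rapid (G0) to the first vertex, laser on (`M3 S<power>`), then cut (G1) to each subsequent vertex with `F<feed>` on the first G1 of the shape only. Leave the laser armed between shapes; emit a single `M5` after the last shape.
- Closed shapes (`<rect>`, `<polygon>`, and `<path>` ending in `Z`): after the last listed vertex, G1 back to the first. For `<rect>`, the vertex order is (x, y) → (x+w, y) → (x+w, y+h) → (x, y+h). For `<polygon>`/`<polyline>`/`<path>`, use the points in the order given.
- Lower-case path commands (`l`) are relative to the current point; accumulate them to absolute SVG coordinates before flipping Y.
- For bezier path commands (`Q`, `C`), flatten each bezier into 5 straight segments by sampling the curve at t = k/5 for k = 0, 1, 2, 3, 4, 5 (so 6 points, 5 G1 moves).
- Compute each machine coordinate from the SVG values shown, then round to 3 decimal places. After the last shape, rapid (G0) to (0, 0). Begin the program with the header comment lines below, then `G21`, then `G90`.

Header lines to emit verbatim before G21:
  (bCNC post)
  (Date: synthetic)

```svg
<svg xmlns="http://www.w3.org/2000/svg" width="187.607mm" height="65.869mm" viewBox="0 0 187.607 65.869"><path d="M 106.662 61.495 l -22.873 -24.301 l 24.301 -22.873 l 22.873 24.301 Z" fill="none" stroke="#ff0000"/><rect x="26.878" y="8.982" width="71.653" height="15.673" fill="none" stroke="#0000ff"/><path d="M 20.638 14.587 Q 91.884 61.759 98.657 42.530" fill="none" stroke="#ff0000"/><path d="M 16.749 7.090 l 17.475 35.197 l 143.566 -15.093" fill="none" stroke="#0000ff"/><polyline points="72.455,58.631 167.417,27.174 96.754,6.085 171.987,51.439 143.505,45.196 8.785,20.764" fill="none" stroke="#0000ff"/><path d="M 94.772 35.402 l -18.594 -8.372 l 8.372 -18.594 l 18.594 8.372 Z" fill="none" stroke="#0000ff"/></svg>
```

Since the viewBox matches the mm dimensions, user units are millimetres directly. The only transform is the Y-flip y_m = 65.869 − y_svg.

Shape 1 is a regular polygon drawn with `<path>`. Its stroke #ff0000 means engrave at S235, F3598. After flipping Y the toolpath is (106.662,4.374) → (83.789,28.675) → (108.090,51.548) → (130.963,27.247) → (106.662,4.374), returning to the start.

Shape 2 is a rectangle drawn with `<rect>`. Its stroke #0000ff means cut at S844, F1330. After flipping Y the toolpath is (26.878,56.887) → (98.531,56.887) → (98.531,41.214) → (26.878,41.214) → (26.878,56.887), returning to the start.

Shape 3 is a quadratic bezier drawn with `<path>`. Its stroke #ff0000 means engrave at S235, F3598. After flipping Y the toolpath is (20.638,51.282) → (46.557,35.069) → (67.319,24.169) → (82.923,18.580) → (93.369,18.303) → (98.657,23.339).

Shape 4 is a open polyline drawn with `<path>`. Its stroke #0000ff means cut at S844, F1330. After flipping Y the toolpath is (16.749,58.779) → (34.224,23.582) → (177.790,38.675).

Shape 5 is a open polyline drawn with `<polyline>`. Its stroke #0000ff means cut at S844, F1330. After flipping Y the toolpath is (72.455,7.238) → (167.417,38.695) → (96.754,59.784) → (171.987,14.430) → (143.505,20.673) → (8.785,45.105).

Shape 6 is a regular polygon drawn with `<path>`. Its stroke #0000ff means cut at S844, F1330. After flipping Y the toolpath is (94.772,30.467) → (76.178,38.839) → (84.550,57.433) → (103.144,49.061) → (94.772,30.467), returning to the start.

(bCNC post)
(Date: synthetic)
G21
G90
G0 X106.662 Y4.374
M3 S235
G1 X83.789 Y28.675 F3598
G1 X108.090 Y51.548
G1 X130.963 Y27.247
G1 X106.662 Y4.374
G0 X26.878 Y56.887
M3 S844
G1 X98.531 Y56.887 F1330
G1 X98.531 Y41.214
G1 X26.878 Y41.214
G1 X26.878 Y56.887
G0 X20.638 Y51.282
M3 S235
G1 X46.557 Y35.069 F3598
G1 X67.319 Y24.169
G1 X82.923 Y18.580
G1 X93.369 Y18.303
G1 X98.657 Y23.339
G0 X16.749 Y58.779
M3 S844
G1 X34.224 Y23.582 F1330
G1 X177.790 Y38.675
G0 X72.455 Y7.238
M3 S844
G1 X167.417 Y38.695 F1330
G1 X96.754 Y59.784
G1 X171.987 Y14.430
G1 X143.505 Y20.673
G1 X8.785 Y45.105
G0 X94.772 Y30.467
M3 S844
G1 X76.178 Y38.839 F1330
G1 X84.550 Y57.433
G1 X103.144 Y49.061
G1 X94.772 Y30.467
M5
G0 X0.000 Y0.000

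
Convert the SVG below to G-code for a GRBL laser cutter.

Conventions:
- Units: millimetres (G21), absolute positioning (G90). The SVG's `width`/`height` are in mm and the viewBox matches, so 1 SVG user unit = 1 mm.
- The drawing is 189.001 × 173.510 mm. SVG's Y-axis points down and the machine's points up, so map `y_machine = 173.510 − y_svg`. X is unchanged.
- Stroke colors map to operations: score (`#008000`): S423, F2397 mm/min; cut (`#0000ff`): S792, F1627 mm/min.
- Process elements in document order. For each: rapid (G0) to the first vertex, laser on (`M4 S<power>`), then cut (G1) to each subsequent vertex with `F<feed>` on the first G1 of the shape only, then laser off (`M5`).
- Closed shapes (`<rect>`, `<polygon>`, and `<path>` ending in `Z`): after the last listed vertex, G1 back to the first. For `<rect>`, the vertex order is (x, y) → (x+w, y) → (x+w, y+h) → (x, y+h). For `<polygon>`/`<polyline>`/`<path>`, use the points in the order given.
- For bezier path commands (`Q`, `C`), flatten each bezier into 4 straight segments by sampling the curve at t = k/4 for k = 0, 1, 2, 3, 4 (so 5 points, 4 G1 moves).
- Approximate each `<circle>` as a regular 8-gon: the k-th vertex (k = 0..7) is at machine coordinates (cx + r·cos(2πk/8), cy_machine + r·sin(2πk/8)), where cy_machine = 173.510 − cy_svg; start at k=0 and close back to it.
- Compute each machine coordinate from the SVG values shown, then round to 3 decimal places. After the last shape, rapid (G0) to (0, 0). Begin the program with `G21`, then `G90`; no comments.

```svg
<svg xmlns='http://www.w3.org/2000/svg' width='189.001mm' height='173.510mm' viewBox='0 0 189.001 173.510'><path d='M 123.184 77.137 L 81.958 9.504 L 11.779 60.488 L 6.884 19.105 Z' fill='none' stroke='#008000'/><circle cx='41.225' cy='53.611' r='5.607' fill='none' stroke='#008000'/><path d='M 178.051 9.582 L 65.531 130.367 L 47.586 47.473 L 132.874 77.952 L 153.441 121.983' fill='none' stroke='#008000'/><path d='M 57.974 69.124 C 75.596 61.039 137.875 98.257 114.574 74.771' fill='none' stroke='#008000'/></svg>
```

1 u = 1 mm; y_m = 173.510 − y.

[1] `<path>` closed polygon, #008000→score S423 F2397: (123.184,96.373) → (81.958,164.006) → (11.779,113.022) → (6.884,154.405) → (123.184,96.373) (closed)

[2] `<circle>` circle, #008000→score S423 F2397: (46.832,119.899) → (45.190,123.864) → (41.225,125.506) → (37.260,123.864) → (35.618,119.899) → (37.260,115.934) → (41.225,114.292) → (45.190,115.934) → (46.832,119.899) (closed)

[3] `<path>` open polyline, #008000→score S423 F2397: (178.051,163.928) → (65.531,43.143) → (47.586,126.037) → (132.874,95.558) → (153.441,51.527)

[4] `<path>` cubic bezier, #008000→score S423 F2397: (57.974,104.386) → (77.529,103.612) → (101.620,95.787) → (118.038,90.850) → (114.574,98.739)

G21
G90
G0 X123.184 Y96.373
M4 S423
G1 X81.958 Y164.006 F2397
G1 X11.779 Y113.022
G1 X6.884 Y154.405
G1 X123.184 Y96.373
M5
G0 X46.832 Y119.899
M4 S423
G1 X45.190 Y123.864 F2397
G1 X41.225 Y125.506
G1 X37.260 Y123.864
G1 X35.618 Y119.899
G1 X37.260 Y115.934
G1 X41.225 Y114.292
G1 X45.190 Y115.934
G1 X46.832 Y119.899
M5
G0 X178.051 Y163.928
M4 S423
G1 X65.531 Y43.143 F2397
G1 X47.586 Y126.037
G1 X132.874 Y95.558
G1 X153.441 Y51.527
M5
G0 X57.974 Y104.386
M4 S423
G1 X77.529 Y103.612 F2397
G1 X101.620 Y95.787
G1 X118.038 Y90.850
G1 X114.574 Y98.739
M5
G0 X0.000 Y0.000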